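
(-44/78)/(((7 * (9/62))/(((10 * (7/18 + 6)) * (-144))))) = 12548800/2457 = 5107.37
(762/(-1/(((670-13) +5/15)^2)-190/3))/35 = -8889760224/25860414545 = -0.34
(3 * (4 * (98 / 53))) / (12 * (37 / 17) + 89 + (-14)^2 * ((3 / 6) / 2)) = 3332 / 24645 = 0.14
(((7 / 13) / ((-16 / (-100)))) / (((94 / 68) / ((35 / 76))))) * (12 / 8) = 312375 / 185744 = 1.68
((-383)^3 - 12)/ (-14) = 56181899/ 14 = 4012992.79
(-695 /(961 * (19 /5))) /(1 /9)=-31275 /18259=-1.71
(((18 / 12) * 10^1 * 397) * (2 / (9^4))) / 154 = 1985 / 168399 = 0.01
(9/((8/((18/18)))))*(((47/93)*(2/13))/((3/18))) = 423/806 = 0.52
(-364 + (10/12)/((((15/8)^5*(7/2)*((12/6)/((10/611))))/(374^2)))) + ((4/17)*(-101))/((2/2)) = -2491258026944/6625607625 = -376.00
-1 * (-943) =943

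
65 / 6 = 10.83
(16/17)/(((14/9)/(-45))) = -3240/119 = -27.23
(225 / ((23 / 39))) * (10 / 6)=14625 / 23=635.87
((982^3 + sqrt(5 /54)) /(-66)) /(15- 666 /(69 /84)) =23 * sqrt(30) /21743964 + 10890110932 /603999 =18030.01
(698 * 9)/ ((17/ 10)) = 62820/ 17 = 3695.29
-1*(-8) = 8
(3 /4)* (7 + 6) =39 /4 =9.75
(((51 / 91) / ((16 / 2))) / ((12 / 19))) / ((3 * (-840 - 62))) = -323 / 7879872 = -0.00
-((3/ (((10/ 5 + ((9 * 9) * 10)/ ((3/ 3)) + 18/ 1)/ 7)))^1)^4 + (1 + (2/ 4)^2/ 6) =1483071947807/ 1423749630000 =1.04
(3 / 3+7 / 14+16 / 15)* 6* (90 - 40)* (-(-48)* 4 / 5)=29568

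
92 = 92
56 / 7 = 8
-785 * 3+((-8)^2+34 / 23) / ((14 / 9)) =-372378 / 161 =-2312.91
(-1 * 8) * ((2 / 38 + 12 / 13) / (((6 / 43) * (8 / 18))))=-31089 / 247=-125.87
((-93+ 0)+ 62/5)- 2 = -413/5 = -82.60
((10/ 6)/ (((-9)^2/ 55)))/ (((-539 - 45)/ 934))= -128425/ 70956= -1.81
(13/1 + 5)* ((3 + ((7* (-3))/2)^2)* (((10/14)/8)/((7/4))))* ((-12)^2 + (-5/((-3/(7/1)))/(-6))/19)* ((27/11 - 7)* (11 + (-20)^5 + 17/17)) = 217687778531.55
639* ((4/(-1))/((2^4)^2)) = -639/64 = -9.98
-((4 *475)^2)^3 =-47045881000000000000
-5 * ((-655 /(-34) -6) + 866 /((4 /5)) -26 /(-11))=-5490.64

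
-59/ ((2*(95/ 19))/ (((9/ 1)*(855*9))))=-817209/ 2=-408604.50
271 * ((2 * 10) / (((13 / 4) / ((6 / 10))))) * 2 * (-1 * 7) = -182112 / 13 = -14008.62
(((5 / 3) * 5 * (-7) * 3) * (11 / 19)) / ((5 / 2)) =-40.53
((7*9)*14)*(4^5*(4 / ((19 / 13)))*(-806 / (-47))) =37853577216 / 893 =42389224.21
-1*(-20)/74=10/37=0.27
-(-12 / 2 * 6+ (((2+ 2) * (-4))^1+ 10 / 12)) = 307 / 6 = 51.17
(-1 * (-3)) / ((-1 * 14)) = -3 / 14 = -0.21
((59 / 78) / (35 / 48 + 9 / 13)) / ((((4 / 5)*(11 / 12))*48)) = 295 / 19514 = 0.02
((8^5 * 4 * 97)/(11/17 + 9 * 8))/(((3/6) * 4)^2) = 54034432/1235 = 43752.58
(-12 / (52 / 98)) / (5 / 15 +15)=-1.47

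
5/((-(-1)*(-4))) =-5/4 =-1.25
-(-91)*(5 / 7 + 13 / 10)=1833 / 10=183.30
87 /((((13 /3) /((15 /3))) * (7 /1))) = 1305 /91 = 14.34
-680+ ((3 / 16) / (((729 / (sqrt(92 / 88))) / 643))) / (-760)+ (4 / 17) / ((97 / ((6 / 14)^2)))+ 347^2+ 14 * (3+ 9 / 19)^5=25370989952040799 / 200071275299 -643 * sqrt(506) / 65007360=126809.76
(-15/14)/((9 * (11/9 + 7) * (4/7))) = -15/592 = -0.03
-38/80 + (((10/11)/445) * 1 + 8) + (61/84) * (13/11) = 6895709/822360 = 8.39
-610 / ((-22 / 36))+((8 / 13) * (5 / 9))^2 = 150322820 / 150579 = 998.30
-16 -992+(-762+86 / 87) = -153904 / 87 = -1769.01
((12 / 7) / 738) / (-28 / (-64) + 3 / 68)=544 / 112791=0.00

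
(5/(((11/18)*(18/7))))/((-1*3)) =-35/33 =-1.06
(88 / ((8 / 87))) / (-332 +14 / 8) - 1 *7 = -13075 / 1321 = -9.90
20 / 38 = 10 / 19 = 0.53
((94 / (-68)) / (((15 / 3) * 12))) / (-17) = 0.00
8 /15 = 0.53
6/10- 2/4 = 1/10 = 0.10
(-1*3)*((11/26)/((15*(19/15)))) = -33/494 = -0.07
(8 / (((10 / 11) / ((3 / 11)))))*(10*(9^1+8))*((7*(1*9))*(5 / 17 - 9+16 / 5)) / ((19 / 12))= -8491392 / 95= -89383.07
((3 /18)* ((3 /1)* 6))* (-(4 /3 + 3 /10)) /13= -49 /130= -0.38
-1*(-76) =76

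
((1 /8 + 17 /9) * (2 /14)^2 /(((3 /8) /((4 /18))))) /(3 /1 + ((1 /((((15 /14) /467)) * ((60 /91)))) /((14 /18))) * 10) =725 /253095192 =0.00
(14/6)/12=7/36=0.19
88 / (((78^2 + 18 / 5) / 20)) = 4400 / 15219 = 0.29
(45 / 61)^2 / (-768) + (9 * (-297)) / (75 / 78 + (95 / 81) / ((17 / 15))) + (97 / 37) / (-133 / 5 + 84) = -322666340353179233 / 240999513260800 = -1338.87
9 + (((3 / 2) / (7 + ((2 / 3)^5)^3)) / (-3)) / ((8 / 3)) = 14425370127 / 1607601872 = 8.97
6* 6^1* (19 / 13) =52.62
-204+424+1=221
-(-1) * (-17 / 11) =-17 / 11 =-1.55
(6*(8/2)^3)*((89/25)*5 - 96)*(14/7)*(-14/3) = 1401344/5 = 280268.80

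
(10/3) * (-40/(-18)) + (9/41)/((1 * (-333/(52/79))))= 23967196/3235761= 7.41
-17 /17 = -1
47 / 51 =0.92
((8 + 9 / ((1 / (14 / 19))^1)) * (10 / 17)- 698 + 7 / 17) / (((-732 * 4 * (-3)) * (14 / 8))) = -222541 / 4965156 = -0.04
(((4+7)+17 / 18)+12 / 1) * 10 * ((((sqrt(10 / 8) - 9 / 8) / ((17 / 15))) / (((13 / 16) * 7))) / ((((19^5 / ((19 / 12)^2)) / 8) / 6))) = -0.00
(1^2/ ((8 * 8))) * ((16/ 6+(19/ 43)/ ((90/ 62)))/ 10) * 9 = 0.04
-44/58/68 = -11/986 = -0.01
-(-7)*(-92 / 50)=-322 / 25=-12.88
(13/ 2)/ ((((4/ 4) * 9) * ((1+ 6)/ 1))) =13/ 126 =0.10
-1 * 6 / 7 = -6 / 7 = -0.86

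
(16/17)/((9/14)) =224/153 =1.46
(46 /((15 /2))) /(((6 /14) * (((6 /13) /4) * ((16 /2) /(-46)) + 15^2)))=192556 /3027105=0.06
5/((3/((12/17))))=20/17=1.18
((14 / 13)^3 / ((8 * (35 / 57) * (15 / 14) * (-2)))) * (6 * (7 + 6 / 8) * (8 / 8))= -606081 / 109850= -5.52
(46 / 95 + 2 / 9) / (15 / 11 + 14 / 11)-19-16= -861181 / 24795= -34.73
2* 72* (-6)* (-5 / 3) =1440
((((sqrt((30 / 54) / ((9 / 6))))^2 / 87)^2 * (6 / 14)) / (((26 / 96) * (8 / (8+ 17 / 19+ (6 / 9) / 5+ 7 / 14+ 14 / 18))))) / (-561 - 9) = -35246 / 543795841953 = -0.00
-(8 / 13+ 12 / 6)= -34 / 13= -2.62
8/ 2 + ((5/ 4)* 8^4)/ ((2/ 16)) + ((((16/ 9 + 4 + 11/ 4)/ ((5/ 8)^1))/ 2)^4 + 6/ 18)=43130.56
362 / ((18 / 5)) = 905 / 9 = 100.56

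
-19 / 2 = -9.50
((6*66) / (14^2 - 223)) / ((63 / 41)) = -1804 / 189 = -9.54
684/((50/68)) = 23256/25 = 930.24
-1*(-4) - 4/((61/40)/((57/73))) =8692/4453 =1.95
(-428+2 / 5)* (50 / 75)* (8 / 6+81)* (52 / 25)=-54920944 / 1125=-48818.62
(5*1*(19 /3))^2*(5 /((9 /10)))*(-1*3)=-451250 /27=-16712.96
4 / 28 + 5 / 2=37 / 14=2.64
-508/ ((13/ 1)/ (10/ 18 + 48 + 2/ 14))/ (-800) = 7493/ 3150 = 2.38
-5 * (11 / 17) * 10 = -550 / 17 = -32.35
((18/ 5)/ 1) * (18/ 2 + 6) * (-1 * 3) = -162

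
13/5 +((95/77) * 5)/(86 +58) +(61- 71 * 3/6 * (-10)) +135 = 30693959/55440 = 553.64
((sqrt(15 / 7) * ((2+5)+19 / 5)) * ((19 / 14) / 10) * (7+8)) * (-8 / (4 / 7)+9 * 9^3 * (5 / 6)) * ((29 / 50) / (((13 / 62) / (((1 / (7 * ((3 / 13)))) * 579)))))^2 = 505333319222274777 * sqrt(105) / 30012500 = 172532299624.14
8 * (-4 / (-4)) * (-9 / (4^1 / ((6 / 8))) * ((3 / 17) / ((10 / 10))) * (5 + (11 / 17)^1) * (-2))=7776 / 289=26.91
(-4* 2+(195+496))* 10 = 6830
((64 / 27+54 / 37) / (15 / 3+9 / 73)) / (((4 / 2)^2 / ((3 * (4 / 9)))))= 139649 / 560439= 0.25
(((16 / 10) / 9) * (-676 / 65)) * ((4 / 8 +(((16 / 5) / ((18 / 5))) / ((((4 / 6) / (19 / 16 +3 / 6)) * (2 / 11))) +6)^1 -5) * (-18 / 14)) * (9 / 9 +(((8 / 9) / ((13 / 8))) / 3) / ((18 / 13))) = 21164 / 567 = 37.33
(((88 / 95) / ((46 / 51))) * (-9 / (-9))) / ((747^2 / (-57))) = -748 / 7130115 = -0.00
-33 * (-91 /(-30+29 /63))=-189189 /1861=-101.66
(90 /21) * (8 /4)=60 /7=8.57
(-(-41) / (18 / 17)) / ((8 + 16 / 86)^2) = 1288753 / 2230272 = 0.58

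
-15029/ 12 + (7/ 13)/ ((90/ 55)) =-585977/ 468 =-1252.09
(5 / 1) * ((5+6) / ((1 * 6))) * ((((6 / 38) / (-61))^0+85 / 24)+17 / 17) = 7315 / 144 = 50.80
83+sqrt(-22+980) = sqrt(958)+83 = 113.95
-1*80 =-80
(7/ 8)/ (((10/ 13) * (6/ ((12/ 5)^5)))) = 235872/ 15625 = 15.10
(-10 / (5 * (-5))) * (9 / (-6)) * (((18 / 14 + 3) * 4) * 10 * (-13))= 9360 / 7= 1337.14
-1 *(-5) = 5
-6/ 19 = -0.32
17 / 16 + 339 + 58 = 6369 / 16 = 398.06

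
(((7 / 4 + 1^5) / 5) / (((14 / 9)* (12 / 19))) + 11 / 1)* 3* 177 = 6874857 / 1120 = 6138.27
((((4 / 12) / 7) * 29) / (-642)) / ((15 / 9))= -29 / 22470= -0.00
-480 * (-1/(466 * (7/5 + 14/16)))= 9600/21203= 0.45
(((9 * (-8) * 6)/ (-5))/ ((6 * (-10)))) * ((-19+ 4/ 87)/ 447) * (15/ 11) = 19788/ 237655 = 0.08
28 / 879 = 0.03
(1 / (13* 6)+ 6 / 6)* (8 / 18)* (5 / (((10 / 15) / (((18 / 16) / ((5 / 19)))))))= 1501 / 104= 14.43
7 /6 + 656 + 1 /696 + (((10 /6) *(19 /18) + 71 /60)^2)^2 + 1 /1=733.14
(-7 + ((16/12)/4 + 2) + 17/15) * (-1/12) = 0.29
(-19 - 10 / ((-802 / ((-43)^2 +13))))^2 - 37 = -3090156 / 160801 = -19.22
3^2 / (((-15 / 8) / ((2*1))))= -48 / 5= -9.60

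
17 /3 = 5.67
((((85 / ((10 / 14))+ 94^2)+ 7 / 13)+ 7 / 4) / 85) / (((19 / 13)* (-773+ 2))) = -465779 / 4980660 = -0.09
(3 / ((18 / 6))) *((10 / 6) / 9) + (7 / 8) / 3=103 / 216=0.48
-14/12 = -7/6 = -1.17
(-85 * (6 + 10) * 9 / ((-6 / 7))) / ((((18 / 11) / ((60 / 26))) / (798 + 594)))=364425600 / 13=28032738.46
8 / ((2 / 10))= 40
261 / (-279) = -29 / 31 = -0.94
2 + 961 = 963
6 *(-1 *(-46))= 276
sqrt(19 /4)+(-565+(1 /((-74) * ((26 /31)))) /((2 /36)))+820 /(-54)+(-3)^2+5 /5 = -14817523 /25974+sqrt(19) /2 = -568.30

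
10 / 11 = 0.91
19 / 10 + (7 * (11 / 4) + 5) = 523 / 20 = 26.15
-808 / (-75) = 808 / 75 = 10.77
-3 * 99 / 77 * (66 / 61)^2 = -4.52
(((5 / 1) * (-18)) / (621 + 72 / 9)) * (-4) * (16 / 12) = 0.76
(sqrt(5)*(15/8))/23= 15*sqrt(5)/184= 0.18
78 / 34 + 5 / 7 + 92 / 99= 46390 / 11781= 3.94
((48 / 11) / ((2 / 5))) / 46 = 60 / 253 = 0.24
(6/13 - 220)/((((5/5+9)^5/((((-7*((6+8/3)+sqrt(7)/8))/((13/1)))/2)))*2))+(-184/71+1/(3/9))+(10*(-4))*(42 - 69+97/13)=9989*sqrt(7)/270400000+216521809219/276900000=781.95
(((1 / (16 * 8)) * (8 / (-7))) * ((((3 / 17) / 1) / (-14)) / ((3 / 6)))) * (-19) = -0.00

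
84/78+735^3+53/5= 25809250134/65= 397065386.68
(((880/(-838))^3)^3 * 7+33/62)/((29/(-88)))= 11225701247133581481661629692/357837539067339053169555721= 31.37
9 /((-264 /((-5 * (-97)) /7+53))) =-321 /77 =-4.17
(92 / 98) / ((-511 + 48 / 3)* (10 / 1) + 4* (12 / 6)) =-23 / 121079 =-0.00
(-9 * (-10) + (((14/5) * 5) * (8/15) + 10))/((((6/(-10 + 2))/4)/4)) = -103168/45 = -2292.62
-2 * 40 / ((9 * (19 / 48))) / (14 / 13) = -8320 / 399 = -20.85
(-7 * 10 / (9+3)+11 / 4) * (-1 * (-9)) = -111 / 4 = -27.75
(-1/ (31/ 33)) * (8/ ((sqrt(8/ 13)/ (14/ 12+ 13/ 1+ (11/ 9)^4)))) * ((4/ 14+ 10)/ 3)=-18935576 * sqrt(26)/ 158193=-610.35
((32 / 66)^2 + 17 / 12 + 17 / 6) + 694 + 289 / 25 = 77323909 / 108900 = 710.05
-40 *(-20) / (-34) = -400 / 17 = -23.53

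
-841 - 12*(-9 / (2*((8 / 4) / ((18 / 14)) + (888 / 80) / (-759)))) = -28278587 / 35087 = -805.96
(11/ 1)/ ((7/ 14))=22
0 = 0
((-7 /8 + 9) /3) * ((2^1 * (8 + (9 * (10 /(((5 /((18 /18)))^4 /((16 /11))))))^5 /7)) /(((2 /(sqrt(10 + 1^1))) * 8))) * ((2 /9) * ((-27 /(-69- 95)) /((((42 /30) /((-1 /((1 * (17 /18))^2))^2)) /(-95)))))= -55754721171436790689407 * sqrt(11) /6597495460727294921875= -28.03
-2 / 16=-1 / 8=-0.12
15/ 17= 0.88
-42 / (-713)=0.06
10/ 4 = 5/ 2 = 2.50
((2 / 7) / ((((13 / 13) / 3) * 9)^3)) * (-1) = -2 / 189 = -0.01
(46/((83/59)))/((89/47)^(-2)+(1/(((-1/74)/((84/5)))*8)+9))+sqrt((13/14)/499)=-107487970/480331541+sqrt(90818)/6986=-0.18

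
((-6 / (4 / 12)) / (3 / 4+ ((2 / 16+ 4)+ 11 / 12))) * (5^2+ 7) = -13824 / 139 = -99.45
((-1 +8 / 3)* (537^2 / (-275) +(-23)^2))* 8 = -6928.19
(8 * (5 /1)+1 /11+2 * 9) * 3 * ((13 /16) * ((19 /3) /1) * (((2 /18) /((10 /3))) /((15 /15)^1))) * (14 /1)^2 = 2577939 /440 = 5858.95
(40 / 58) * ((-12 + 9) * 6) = -360 / 29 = -12.41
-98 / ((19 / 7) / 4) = -2744 / 19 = -144.42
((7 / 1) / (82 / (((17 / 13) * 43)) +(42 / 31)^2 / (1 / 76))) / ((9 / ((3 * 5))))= 4917437 / 59415126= 0.08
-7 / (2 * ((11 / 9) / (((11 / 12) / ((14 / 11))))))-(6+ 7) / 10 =-269 / 80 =-3.36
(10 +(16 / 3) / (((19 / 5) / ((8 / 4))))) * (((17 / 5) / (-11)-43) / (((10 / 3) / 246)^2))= -15784327764 / 5225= -3020923.97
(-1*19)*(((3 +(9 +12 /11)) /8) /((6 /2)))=-114 /11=-10.36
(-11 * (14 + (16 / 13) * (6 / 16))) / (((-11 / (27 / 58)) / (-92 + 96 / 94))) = -230904 / 377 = -612.48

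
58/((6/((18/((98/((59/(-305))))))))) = -5133/14945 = -0.34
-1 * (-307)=307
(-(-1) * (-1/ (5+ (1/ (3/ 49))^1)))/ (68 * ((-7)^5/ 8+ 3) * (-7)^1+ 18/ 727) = -2181/ 46462326880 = -0.00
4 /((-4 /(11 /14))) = -11 /14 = -0.79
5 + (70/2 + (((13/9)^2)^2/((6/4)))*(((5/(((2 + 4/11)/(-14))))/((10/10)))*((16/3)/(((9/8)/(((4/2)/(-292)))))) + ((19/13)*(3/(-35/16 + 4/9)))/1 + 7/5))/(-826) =199398962990851/40216260919590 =4.96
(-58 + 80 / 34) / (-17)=946 / 289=3.27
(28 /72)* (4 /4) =7 /18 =0.39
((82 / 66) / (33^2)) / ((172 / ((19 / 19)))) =41 / 6181164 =0.00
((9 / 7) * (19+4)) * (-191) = -39537 / 7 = -5648.14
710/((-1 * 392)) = -355/196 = -1.81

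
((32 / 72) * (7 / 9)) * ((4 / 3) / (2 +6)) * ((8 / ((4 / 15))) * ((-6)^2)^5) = 104509440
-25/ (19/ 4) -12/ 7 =-928/ 133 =-6.98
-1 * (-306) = 306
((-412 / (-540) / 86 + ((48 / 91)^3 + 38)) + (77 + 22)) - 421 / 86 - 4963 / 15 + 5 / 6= -1730308395659 / 8748959310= -197.77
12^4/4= 5184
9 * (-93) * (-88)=73656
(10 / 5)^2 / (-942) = -2 / 471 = -0.00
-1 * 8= -8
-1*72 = -72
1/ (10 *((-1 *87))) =-1/ 870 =-0.00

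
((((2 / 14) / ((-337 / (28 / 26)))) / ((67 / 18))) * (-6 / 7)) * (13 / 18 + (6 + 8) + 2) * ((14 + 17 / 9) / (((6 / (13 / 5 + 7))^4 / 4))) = 30998528 / 42335625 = 0.73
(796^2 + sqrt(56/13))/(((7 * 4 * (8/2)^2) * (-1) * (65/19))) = -752419/1820-19 * sqrt(182)/189280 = -413.42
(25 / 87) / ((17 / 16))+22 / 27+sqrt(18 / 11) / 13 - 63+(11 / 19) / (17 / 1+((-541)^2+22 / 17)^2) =-35241658761829506503 / 569196660036090366+3* sqrt(22) / 143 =-61.82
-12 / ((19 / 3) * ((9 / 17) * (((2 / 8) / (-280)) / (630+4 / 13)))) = 624055040 / 247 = 2526538.62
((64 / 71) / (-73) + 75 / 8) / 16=388213 / 663424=0.59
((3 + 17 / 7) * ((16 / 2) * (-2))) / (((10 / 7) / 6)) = -364.80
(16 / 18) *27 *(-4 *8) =-768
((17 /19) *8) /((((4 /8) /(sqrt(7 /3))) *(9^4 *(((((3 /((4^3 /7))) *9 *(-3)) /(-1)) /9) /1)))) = 17408 *sqrt(21) /23560551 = 0.00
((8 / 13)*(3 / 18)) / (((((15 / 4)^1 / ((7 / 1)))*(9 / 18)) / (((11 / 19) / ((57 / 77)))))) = 189728 / 633555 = 0.30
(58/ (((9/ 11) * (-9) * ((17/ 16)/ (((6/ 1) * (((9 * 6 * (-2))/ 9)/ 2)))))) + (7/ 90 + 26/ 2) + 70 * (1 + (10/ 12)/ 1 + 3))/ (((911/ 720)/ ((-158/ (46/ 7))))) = -4185011096/ 356201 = -11749.02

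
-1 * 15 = -15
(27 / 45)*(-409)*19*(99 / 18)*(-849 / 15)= 1451467.38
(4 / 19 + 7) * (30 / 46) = 2055 / 437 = 4.70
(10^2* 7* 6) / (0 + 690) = 6.09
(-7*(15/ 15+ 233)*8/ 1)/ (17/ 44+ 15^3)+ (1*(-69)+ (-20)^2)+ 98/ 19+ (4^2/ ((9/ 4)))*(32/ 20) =343.65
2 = 2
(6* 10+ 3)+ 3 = 66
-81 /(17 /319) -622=-36413 /17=-2141.94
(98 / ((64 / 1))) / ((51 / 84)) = 343 / 136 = 2.52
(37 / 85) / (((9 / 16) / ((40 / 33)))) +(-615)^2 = 1909662761 / 5049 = 378225.94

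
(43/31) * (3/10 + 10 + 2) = 17.06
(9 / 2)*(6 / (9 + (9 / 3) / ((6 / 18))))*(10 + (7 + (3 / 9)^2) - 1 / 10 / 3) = 1537 / 60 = 25.62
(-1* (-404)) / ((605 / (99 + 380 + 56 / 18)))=1752956 / 5445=321.94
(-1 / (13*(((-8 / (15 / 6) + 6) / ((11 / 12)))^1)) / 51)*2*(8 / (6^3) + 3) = -2255 / 751842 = -0.00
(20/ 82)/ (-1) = -10/ 41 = -0.24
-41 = -41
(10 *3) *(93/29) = 2790/29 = 96.21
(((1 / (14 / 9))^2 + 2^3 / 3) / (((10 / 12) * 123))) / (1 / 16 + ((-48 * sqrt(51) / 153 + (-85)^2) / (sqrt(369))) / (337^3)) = 28279277918664 / (-62720 * sqrt(2091) + 1444422000 * sqrt(41) + 58820819994405) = 0.48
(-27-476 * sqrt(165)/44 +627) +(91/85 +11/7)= 463.68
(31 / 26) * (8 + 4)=186 / 13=14.31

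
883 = 883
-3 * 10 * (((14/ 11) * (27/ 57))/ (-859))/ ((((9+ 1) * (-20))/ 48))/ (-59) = 0.00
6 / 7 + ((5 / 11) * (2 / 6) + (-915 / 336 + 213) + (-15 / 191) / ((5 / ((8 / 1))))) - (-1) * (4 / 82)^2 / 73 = 18292252614505 / 86627524368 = 211.16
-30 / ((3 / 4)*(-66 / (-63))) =-420 / 11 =-38.18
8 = 8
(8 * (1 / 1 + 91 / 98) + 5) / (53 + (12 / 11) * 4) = 1573 / 4417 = 0.36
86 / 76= 43 / 38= 1.13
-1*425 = -425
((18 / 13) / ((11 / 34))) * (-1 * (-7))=4284 / 143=29.96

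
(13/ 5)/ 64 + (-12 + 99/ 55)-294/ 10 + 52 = 3981/ 320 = 12.44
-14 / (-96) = 7 / 48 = 0.15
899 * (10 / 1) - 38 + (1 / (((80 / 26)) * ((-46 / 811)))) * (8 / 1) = 2048417 / 230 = 8906.16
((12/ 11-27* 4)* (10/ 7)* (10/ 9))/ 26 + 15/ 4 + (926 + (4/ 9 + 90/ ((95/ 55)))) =95442299/ 97812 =975.77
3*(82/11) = 22.36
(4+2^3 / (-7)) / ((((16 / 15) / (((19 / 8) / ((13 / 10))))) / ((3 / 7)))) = 21375 / 10192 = 2.10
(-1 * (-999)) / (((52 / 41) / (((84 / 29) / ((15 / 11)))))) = 3153843 / 1885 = 1673.13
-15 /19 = -0.79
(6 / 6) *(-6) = -6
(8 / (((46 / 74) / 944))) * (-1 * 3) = -838272 / 23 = -36446.61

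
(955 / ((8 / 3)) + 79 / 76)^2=2980395649 / 23104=128999.12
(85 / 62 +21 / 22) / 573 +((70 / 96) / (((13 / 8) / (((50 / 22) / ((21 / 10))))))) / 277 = 12267404 / 2110830579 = 0.01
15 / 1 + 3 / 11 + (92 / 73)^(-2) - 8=735739 / 93104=7.90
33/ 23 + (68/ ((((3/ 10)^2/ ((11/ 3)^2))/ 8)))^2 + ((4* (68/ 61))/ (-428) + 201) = 6504441350137599028/ 984943881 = 6603870002.76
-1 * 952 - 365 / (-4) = -3443 / 4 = -860.75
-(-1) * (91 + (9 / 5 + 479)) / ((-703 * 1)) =-2859 / 3515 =-0.81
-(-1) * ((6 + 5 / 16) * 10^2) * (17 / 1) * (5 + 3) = 85850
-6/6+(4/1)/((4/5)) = 4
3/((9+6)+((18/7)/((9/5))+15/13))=273/1600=0.17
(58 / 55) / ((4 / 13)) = 3.43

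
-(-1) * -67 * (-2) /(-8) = -67 /4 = -16.75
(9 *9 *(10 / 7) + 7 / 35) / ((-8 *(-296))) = 4057 / 82880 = 0.05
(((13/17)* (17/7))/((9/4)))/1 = 52/63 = 0.83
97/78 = 1.24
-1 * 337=-337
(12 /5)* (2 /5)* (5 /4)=1.20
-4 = -4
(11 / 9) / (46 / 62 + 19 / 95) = 1705 / 1314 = 1.30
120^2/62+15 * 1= 7665/31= 247.26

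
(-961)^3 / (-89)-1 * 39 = 887500210 / 89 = 9971912.47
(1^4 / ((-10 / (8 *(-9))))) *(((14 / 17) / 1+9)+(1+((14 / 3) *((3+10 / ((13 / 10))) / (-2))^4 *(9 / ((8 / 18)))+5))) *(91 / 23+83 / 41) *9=13701340819213641 / 457861391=29924647.70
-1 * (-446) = 446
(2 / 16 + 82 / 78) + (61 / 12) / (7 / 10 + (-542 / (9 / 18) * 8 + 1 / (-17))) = 540736457 / 459928872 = 1.18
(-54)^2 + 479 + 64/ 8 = 3403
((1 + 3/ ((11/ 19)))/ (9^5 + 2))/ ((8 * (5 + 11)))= 0.00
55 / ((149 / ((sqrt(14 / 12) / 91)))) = 0.00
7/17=0.41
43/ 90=0.48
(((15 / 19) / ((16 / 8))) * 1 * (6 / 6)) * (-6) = -45 / 19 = -2.37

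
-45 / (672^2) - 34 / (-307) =1704449 / 15404032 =0.11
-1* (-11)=11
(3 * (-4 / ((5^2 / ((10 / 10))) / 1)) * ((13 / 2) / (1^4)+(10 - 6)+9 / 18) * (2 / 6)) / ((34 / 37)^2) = -2.08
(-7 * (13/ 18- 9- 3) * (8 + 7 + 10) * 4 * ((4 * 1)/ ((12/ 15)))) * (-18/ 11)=-710500/ 11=-64590.91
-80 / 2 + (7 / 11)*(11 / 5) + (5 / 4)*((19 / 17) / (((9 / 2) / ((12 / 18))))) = -88112 / 2295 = -38.39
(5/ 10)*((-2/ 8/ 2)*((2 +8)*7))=-4.38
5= 5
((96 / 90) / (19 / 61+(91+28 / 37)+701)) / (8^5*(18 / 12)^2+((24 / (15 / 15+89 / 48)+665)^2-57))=2289818 / 897464544024975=0.00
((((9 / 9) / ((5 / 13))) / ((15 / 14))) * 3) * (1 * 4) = 728 / 25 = 29.12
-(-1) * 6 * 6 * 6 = 216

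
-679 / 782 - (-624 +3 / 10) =622.83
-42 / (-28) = 3 / 2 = 1.50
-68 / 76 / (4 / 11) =-187 / 76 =-2.46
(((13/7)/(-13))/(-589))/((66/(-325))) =-325/272118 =-0.00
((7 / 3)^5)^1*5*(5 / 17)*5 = 2100875 / 4131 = 508.56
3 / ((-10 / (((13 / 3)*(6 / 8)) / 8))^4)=85683 / 10485760000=0.00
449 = 449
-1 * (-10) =10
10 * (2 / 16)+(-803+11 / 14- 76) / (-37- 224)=33725 / 7308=4.61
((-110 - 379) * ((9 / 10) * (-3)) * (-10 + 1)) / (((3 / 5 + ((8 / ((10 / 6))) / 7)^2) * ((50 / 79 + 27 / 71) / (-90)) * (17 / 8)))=19595118904200 / 42219007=464130.26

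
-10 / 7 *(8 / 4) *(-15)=42.86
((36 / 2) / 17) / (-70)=-9 / 595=-0.02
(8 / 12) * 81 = 54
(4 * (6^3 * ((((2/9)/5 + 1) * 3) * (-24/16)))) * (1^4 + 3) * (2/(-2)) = 81216/5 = 16243.20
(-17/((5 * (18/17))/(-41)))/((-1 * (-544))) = 697/2880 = 0.24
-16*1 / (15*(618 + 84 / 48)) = -64 / 37185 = -0.00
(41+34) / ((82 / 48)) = 1800 / 41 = 43.90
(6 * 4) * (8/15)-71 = -291/5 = -58.20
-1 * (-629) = 629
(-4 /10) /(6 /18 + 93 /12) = -24 /485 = -0.05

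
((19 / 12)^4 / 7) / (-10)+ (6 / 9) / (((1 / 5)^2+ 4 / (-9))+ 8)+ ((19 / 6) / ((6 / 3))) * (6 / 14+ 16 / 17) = 91374277427 / 42171010560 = 2.17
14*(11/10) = 77/5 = 15.40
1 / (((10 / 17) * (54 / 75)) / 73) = 6205 / 36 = 172.36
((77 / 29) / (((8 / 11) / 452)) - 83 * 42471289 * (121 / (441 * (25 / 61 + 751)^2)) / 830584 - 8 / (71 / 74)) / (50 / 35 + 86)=7584573432731876695009 / 403878914630281492992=18.78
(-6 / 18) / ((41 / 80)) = -80 / 123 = -0.65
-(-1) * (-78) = -78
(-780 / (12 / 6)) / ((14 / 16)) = -3120 / 7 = -445.71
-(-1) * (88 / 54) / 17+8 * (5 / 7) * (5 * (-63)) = -826156 / 459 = -1799.90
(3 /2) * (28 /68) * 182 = 1911 /17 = 112.41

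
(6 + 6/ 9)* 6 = 40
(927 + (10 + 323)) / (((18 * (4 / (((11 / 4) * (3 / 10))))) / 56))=808.50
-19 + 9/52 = -979/52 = -18.83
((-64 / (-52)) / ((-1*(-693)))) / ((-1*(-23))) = 16 / 207207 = 0.00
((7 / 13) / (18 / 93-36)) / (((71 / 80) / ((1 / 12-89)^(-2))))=-83328 / 38880537839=-0.00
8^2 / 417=64 / 417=0.15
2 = 2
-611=-611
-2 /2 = -1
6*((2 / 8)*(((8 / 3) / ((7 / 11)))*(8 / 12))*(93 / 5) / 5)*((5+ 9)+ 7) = 8184 / 25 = 327.36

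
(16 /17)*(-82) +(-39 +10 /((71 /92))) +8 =-95.22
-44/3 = -14.67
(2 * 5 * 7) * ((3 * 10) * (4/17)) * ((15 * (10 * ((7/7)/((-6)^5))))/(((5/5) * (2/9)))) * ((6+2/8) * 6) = -109375/68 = -1608.46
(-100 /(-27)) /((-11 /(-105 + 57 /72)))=62525 /1782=35.09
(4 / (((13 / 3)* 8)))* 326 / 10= 489 / 130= 3.76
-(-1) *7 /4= 7 /4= 1.75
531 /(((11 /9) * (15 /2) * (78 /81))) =43011 /715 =60.16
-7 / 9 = -0.78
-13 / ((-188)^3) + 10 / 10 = 6644685 / 6644672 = 1.00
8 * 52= 416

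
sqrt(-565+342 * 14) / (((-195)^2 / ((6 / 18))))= sqrt(4223) / 114075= 0.00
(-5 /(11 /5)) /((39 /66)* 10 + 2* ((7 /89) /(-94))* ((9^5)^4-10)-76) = 0.00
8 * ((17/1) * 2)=272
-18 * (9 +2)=-198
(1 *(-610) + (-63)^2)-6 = 3353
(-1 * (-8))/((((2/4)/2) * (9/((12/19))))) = 2.25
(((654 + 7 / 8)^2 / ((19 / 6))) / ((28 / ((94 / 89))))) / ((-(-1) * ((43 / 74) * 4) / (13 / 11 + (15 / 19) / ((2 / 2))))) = 14748737916471 / 3404131808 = 4332.60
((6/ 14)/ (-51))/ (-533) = 1/ 63427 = 0.00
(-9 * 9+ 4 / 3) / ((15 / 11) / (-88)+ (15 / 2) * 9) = -231352 / 195975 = -1.18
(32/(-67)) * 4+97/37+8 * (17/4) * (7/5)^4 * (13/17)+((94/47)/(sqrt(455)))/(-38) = 155855929/1549375 - sqrt(455)/8645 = 100.59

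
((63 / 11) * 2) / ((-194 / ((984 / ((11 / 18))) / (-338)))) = 557928 / 1983553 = 0.28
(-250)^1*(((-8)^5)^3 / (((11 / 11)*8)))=1099511627776000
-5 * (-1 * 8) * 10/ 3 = 400/ 3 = 133.33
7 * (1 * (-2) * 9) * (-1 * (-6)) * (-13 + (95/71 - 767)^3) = 121452955257390876/357911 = 339338425634.84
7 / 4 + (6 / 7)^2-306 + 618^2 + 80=74813295 / 196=381700.48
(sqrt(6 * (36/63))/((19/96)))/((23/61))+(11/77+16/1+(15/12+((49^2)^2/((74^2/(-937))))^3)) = -1103239424416673229204693682143/1149445431232+11712 * sqrt(42)/3059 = -959801478556661693.02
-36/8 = -9/2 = -4.50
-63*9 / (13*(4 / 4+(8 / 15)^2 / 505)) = -64425375 / 1477957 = -43.59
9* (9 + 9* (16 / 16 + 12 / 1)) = 1134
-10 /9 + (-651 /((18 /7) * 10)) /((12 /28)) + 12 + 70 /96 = -47.45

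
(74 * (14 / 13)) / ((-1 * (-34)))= 518 / 221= 2.34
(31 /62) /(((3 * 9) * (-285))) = -1 /15390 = -0.00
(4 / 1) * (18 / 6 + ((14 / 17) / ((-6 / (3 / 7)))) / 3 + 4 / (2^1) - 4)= 200 / 51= 3.92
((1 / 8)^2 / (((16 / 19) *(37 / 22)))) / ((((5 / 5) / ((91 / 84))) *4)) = 2717 / 909312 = 0.00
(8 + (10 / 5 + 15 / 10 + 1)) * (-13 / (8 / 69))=-22425 / 16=-1401.56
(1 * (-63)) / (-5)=63 / 5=12.60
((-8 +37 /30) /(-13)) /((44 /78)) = 203 /220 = 0.92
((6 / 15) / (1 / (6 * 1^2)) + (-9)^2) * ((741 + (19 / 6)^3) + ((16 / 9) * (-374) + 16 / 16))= 653717 / 72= 9079.40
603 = 603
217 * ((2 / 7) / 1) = 62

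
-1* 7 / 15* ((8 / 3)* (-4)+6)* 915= 5978 / 3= 1992.67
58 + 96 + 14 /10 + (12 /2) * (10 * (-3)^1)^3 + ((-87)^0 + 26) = -809088 /5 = -161817.60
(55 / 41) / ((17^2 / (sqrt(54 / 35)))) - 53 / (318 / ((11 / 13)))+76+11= 33 * sqrt(210) / 82943+6775 / 78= 86.86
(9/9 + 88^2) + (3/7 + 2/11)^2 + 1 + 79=46396634/5929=7825.37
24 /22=12 /11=1.09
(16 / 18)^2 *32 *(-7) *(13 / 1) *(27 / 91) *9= -6144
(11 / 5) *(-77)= -847 / 5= -169.40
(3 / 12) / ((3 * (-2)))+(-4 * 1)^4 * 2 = 12287 / 24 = 511.96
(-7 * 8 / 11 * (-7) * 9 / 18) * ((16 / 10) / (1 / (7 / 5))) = 10976 / 275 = 39.91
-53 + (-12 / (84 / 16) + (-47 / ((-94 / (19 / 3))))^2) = -11405 / 252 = -45.26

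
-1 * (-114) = 114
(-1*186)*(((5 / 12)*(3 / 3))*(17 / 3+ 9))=-1136.67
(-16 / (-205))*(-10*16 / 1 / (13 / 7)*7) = -25088 / 533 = -47.07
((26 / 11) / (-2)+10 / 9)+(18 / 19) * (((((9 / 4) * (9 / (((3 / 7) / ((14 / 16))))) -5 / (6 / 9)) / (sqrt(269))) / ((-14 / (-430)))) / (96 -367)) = -110295 * sqrt(269) / 8164688 -7 / 99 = -0.29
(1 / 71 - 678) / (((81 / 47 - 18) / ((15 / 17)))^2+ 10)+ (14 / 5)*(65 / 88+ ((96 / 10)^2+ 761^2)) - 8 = 490040892835762551 / 302160699500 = 1621788.98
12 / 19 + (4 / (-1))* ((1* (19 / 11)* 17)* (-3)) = 73776 / 209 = 353.00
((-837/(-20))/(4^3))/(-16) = -837/20480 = -0.04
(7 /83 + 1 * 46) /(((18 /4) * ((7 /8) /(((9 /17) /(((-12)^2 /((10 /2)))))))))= 125 /581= 0.22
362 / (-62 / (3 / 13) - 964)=-543 / 1849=-0.29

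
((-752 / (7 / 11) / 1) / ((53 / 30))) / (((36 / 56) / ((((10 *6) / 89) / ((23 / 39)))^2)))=-301961088000 / 222081077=-1359.69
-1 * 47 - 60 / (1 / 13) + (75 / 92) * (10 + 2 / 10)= -75319 / 92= -818.68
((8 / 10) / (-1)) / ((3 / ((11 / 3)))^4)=-58564 / 32805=-1.79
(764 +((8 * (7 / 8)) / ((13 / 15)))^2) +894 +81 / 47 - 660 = 8458978 / 7943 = 1064.96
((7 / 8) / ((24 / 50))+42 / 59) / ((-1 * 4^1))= -14357 / 22656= -0.63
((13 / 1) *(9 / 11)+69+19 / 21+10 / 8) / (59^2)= 75575 / 3216444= 0.02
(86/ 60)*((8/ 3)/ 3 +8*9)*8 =112832/ 135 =835.79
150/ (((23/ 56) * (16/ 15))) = 7875/ 23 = 342.39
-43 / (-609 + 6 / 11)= 0.07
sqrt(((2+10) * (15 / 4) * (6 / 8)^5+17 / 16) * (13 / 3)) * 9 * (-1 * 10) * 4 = -15 * sqrt(468897) / 4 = -2567.85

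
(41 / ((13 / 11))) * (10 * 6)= 27060 / 13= 2081.54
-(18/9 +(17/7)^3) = -5599/343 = -16.32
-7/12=-0.58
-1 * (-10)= 10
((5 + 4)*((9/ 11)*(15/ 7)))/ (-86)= -1215/ 6622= -0.18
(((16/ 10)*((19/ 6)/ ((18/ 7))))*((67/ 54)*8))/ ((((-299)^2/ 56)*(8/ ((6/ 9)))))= 998032/ 977599935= 0.00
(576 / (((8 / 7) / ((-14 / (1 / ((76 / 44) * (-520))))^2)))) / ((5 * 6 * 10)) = 265640244.89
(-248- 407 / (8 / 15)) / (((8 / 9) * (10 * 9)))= -8089 / 640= -12.64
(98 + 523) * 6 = 3726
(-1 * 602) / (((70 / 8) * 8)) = -43 / 5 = -8.60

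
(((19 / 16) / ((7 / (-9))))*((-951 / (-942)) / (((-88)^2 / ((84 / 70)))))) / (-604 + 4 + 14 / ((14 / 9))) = 54207 / 134127938560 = 0.00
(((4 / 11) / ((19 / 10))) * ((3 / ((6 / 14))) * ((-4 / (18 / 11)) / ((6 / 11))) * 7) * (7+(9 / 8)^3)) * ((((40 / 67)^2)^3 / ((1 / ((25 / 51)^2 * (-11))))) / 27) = 269176600000000000 / 171520761723723801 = 1.57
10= 10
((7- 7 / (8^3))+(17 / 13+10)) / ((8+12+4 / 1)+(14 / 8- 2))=24353 / 31616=0.77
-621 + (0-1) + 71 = -551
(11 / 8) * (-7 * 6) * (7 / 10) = -1617 / 40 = -40.42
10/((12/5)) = 25/6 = 4.17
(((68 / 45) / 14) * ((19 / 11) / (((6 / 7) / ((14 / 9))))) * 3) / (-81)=-4522 / 360855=-0.01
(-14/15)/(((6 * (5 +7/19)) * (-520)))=133/2386800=0.00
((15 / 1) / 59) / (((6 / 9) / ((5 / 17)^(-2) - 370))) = -80649 / 590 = -136.69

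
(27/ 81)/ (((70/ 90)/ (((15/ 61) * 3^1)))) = 135/ 427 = 0.32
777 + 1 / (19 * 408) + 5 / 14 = 42182515 / 54264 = 777.36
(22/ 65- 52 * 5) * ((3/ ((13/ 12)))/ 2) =-303804/ 845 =-359.53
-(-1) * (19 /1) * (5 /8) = 95 /8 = 11.88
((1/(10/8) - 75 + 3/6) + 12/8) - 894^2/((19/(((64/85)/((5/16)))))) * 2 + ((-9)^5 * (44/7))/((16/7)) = -11794700797/32300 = -365161.02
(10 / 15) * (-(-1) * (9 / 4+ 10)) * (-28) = -686 / 3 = -228.67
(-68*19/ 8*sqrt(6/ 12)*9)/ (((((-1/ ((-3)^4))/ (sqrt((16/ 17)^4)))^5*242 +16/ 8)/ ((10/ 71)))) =-13930925372556012725207040*sqrt(2)/ 272196942144367134917137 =-72.38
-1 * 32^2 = -1024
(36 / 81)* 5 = 20 / 9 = 2.22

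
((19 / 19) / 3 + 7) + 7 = 43 / 3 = 14.33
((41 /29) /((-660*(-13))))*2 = 41 /124410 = 0.00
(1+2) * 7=21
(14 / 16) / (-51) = -7 / 408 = -0.02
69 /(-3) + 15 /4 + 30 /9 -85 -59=-1919 /12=-159.92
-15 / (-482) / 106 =0.00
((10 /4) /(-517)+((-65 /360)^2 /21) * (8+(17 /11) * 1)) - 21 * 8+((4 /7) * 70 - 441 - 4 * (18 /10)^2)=-581.95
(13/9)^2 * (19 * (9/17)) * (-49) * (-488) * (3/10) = 38390716/255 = 150551.83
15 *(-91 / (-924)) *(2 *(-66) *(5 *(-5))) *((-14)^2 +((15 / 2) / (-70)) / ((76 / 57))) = 955108.26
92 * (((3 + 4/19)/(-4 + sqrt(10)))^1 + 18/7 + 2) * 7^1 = 89240/57-19642 * sqrt(10)/57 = 475.90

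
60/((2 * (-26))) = -15/13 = -1.15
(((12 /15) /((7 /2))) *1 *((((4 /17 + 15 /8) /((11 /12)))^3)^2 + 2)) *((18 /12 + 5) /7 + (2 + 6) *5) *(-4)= -236575338333524908149 /41905952357704820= -5645.39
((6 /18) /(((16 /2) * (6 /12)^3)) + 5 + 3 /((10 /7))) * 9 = 669 /10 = 66.90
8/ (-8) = -1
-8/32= -1/4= -0.25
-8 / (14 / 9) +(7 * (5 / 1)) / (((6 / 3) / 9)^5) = 14465853 / 224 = 64579.70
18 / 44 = 9 / 22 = 0.41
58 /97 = 0.60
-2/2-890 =-891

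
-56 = -56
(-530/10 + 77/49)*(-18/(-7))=-6480/49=-132.24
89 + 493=582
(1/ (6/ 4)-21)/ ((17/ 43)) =-2623/ 51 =-51.43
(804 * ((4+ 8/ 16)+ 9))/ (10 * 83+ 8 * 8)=1809/ 149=12.14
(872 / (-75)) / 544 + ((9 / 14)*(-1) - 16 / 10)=-80833 / 35700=-2.26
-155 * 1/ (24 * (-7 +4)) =155/ 72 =2.15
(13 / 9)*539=7007 / 9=778.56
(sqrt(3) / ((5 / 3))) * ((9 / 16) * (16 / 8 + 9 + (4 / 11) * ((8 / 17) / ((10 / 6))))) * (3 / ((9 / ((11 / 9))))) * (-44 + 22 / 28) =-179443 * sqrt(3) / 2720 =-114.27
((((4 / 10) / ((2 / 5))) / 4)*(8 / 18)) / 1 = 0.11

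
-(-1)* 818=818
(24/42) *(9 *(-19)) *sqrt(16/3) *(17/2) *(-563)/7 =4364376 *sqrt(3)/49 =154271.86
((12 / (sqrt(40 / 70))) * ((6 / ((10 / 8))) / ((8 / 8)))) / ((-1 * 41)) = -144 * sqrt(7) / 205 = -1.86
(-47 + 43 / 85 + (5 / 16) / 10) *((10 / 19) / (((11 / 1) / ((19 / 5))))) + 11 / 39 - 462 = -470.17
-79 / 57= -1.39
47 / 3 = 15.67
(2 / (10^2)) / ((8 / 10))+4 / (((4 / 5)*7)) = 207 / 280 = 0.74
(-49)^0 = 1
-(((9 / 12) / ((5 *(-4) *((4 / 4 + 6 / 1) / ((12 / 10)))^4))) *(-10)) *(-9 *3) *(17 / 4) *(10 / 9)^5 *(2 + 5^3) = 172720 / 21609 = 7.99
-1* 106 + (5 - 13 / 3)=-105.33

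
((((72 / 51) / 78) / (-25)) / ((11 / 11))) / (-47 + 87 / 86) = 344 / 21851375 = 0.00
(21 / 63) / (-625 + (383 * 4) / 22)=-11 / 18327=-0.00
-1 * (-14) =14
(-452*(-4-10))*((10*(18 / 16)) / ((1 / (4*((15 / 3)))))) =1423800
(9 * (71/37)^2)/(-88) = -45369/120472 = -0.38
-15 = -15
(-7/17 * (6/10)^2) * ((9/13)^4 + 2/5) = -0.09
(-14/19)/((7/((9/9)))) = -0.11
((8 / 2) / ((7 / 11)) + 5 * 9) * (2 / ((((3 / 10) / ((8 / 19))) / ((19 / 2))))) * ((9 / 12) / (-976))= -1795 / 1708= -1.05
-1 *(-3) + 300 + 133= 436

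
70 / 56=5 / 4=1.25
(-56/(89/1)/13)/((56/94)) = -94/1157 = -0.08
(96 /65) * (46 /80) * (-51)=-43.31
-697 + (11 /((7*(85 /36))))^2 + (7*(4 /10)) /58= -7150864026 /10266725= -696.51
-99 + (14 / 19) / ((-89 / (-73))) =-166387 / 1691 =-98.40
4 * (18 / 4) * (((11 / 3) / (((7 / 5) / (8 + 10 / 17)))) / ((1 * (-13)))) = -48180 / 1547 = -31.14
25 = 25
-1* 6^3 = -216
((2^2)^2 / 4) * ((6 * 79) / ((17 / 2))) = 3792 / 17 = 223.06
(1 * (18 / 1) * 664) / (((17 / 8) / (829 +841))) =159678720 / 17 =9392865.88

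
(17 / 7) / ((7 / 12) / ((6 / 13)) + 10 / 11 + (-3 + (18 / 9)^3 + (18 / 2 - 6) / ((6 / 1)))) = 13464 / 42539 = 0.32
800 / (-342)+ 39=6269 / 171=36.66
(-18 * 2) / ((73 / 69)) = -2484 / 73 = -34.03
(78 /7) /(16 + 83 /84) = 936 /1427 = 0.66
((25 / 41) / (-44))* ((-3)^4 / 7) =-0.16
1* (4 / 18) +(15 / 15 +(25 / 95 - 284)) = -48310 / 171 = -282.51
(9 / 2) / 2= 9 / 4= 2.25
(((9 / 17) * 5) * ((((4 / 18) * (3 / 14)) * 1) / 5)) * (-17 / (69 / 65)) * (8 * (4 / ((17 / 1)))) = -2080 / 2737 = -0.76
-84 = -84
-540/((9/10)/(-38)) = 22800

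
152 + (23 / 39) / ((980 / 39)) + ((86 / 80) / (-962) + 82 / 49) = 57959309 / 377104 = 153.70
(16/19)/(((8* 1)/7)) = 14/19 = 0.74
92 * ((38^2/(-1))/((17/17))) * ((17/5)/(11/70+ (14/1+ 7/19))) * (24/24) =-600738656/19319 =-31095.74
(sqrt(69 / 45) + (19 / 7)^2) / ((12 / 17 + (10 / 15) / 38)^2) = 312987* sqrt(345) / 2457005 + 338964921 / 24078649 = 16.44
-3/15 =-1/5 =-0.20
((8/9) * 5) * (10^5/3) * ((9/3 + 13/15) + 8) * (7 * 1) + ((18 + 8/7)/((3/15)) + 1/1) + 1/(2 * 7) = 13955309755/1134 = 12306269.63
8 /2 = 4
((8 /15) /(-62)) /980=-1 /113925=-0.00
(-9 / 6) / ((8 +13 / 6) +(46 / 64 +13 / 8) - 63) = 0.03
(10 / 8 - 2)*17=-12.75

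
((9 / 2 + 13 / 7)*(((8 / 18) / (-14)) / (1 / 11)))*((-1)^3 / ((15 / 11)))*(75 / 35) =3.49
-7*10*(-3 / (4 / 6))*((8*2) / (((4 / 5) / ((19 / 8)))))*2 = 29925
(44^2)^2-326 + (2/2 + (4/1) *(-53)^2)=3759007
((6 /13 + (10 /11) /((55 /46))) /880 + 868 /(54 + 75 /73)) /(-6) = -259522793 /98706960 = -2.63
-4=-4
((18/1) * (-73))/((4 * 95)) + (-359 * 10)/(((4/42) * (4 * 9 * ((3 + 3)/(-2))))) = 1181849/3420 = 345.57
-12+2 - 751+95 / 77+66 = -53420 / 77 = -693.77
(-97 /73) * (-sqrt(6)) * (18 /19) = 1746 * sqrt(6) /1387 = 3.08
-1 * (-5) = 5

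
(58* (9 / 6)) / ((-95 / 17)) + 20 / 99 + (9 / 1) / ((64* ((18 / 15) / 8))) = -2171261 / 150480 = -14.43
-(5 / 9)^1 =-5 / 9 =-0.56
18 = 18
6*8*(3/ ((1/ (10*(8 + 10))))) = 25920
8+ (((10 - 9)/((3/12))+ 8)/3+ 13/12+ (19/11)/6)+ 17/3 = 2513/132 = 19.04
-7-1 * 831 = -838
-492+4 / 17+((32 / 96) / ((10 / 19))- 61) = -281587 / 510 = -552.13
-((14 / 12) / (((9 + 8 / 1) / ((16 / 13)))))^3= -0.00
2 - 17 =-15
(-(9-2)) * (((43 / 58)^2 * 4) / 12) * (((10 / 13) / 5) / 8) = -12943 / 524784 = -0.02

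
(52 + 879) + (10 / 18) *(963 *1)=1466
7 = 7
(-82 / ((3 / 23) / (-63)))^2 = 1568635236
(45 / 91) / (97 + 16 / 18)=405 / 80171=0.01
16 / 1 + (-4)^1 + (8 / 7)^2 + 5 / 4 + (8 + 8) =5989 / 196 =30.56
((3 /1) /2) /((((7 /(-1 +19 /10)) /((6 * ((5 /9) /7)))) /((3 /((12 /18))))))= 81 /196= 0.41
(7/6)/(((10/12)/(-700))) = -980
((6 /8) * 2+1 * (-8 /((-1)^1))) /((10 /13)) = 247 /20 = 12.35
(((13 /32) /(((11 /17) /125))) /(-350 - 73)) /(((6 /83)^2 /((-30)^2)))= -4757715625 /148896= -31953.28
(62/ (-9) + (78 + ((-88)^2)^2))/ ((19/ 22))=624946432/ 9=69438492.44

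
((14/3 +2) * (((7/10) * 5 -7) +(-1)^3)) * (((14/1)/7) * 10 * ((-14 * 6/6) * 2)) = 16800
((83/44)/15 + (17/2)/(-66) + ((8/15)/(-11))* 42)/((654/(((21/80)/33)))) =-0.00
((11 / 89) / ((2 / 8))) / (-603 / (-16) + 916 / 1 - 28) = 704 / 1318179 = 0.00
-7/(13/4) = -28/13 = -2.15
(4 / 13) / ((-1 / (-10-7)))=68 / 13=5.23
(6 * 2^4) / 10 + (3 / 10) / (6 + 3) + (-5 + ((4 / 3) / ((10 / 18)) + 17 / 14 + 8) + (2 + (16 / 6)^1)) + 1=767 / 35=21.91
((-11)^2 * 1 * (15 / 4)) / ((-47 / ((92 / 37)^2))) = -59.69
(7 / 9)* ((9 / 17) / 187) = 7 / 3179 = 0.00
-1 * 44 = -44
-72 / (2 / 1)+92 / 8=-49 / 2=-24.50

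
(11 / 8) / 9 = 11 / 72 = 0.15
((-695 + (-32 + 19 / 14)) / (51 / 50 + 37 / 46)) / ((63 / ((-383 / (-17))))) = -2237265775 / 15728706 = -142.24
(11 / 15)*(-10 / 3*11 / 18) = -121 / 81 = -1.49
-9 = -9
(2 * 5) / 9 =10 / 9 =1.11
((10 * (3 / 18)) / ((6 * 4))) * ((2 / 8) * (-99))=-55 / 32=-1.72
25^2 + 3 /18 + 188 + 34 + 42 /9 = 5111 /6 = 851.83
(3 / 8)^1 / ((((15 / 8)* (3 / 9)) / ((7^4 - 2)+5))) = 7212 / 5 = 1442.40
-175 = -175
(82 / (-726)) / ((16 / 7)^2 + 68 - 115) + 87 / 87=745070 / 743061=1.00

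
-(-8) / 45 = 8 / 45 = 0.18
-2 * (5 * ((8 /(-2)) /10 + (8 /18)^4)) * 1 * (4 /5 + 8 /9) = 1799984 /295245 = 6.10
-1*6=-6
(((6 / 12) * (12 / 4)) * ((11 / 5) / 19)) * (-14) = -231 / 95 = -2.43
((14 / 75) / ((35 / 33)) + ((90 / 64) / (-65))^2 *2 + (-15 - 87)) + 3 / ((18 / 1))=-3298546777 / 32448000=-101.66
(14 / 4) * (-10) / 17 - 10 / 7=-415 / 119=-3.49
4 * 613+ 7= 2459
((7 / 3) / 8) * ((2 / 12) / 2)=7 / 288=0.02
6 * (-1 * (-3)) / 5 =18 / 5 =3.60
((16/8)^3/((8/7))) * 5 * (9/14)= 45/2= 22.50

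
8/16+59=119/2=59.50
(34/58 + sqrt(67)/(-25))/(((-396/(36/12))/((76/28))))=-323/26796 + 19 * sqrt(67)/23100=-0.01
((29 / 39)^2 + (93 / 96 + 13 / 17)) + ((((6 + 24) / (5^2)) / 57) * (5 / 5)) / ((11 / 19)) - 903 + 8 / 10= -40951902071 / 45508320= -899.88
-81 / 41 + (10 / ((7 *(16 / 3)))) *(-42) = -2169 / 164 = -13.23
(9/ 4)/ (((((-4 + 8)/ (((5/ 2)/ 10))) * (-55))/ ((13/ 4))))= -117/ 14080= -0.01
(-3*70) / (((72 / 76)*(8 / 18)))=-498.75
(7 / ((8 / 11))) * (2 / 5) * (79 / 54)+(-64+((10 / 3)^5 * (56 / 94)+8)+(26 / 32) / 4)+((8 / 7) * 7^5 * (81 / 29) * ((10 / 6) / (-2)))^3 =-7965478495512984670197287 / 89134966080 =-89364239936590.60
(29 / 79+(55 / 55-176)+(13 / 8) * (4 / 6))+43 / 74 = -6067043 / 35076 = -172.97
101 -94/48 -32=1609/24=67.04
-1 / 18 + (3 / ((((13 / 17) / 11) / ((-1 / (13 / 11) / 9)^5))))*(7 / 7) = -10616464357 / 190012163094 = -0.06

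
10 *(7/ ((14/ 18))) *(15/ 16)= 675/ 8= 84.38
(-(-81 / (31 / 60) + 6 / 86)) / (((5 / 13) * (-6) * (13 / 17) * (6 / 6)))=-1183693 / 13330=-88.80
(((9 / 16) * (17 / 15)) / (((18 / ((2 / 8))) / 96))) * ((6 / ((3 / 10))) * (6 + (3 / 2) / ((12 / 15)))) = 1071 / 8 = 133.88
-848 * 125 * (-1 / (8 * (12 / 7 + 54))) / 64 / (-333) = -9275 / 831168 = -0.01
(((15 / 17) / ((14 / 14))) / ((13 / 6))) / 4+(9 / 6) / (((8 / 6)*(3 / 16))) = 2697 / 442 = 6.10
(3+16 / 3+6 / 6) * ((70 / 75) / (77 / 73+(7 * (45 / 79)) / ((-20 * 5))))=184544 / 21501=8.58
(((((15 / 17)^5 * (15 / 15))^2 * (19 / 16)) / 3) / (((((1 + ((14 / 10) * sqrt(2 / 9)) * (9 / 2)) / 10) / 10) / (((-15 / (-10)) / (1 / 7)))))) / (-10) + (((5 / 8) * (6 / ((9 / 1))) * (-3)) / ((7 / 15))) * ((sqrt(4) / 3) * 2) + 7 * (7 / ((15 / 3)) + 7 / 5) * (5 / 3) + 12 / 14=4167815258687166013 / 132426607332693912 - 40264613525390625 * sqrt(2) / 12612057841208944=26.96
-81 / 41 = -1.98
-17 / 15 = -1.13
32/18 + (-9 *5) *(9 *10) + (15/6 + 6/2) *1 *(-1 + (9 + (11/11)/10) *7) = -666607/180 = -3703.37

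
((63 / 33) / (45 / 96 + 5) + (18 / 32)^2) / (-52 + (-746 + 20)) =-46851 / 54771200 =-0.00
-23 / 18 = -1.28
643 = 643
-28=-28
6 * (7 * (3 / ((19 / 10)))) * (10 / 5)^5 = 40320 / 19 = 2122.11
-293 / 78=-3.76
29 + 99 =128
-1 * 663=-663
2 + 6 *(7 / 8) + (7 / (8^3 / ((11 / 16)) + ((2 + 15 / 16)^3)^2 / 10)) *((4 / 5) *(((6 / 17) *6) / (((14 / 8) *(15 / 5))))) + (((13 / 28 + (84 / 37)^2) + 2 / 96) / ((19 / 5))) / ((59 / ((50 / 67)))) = 3187999664348261670218743 / 438420145030510564240872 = 7.27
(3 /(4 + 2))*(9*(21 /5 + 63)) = 1512 /5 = 302.40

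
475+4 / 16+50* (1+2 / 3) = 6703 / 12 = 558.58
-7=-7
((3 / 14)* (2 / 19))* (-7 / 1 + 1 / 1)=-0.14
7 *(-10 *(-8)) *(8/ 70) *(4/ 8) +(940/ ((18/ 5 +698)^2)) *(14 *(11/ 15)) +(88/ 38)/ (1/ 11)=5041052233/ 87680706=57.49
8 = 8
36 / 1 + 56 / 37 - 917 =-32541 / 37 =-879.49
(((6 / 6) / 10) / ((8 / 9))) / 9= 1 / 80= 0.01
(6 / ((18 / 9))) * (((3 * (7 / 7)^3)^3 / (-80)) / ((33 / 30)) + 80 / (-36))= -2003 / 264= -7.59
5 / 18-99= -1777 / 18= -98.72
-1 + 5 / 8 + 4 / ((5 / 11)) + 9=697 / 40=17.42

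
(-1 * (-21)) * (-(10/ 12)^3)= -875/ 72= -12.15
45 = 45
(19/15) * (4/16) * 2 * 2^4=152/15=10.13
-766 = -766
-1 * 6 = -6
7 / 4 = 1.75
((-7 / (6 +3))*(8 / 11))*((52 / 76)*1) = -728 / 1881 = -0.39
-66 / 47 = -1.40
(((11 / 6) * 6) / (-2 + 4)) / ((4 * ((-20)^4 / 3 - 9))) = 3 / 116344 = 0.00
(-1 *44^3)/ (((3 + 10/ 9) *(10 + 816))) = -25.09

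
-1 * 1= -1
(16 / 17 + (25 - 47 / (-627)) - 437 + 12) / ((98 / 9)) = -12758307 / 348194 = -36.64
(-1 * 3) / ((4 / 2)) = -3 / 2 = -1.50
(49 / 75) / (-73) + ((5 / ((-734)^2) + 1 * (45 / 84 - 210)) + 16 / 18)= -6460218935237 / 30971735550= -208.58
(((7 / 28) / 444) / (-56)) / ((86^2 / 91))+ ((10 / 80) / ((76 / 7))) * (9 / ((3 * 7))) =9851225 / 1996564992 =0.00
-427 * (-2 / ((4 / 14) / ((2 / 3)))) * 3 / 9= 5978 / 9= 664.22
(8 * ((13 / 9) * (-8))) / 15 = -832 / 135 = -6.16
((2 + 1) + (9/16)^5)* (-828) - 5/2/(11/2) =-7298587949/2883584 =-2531.08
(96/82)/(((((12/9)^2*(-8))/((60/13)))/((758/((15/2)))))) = -20466/533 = -38.40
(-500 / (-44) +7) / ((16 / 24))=303 / 11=27.55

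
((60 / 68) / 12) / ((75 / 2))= 1 / 510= 0.00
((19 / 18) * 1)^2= 361 / 324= 1.11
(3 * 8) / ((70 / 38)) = 456 / 35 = 13.03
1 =1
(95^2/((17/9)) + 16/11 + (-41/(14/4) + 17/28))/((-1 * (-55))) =24966759/287980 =86.70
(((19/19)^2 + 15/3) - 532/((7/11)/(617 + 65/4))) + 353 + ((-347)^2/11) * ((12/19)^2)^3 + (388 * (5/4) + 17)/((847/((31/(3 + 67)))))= -736866823297616329/1394675142245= -528342.98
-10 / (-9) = 10 / 9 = 1.11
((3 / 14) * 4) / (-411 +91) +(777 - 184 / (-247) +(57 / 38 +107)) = 245170059 / 276640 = 886.24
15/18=0.83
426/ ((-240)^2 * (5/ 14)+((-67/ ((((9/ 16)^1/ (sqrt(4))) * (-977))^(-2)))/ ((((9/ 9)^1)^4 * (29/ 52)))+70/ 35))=-22138368/ 470331668417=-0.00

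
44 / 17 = 2.59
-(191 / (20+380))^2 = -36481 / 160000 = -0.23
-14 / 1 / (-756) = 1 / 54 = 0.02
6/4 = 3/2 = 1.50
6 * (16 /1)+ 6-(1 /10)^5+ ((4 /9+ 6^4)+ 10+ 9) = 1275699991 /900000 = 1417.44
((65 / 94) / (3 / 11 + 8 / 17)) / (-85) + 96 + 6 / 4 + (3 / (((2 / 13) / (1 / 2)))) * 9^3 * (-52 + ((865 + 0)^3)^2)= 77803912779336519583878863 / 26132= 2977342445252430720338.24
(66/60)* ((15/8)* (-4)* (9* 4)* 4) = -1188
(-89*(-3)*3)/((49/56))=6408/7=915.43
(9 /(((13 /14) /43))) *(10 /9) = 6020 /13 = 463.08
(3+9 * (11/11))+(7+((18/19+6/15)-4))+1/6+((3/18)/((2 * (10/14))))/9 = 169567/10260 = 16.53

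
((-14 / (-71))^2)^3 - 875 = -112087740901339 / 128100283921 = -875.00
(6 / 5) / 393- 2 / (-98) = 753 / 32095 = 0.02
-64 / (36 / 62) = -992 / 9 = -110.22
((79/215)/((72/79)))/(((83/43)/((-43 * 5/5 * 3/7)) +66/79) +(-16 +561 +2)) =21200677/28802725680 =0.00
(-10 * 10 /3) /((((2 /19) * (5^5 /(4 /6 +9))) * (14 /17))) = -9367 /7875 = -1.19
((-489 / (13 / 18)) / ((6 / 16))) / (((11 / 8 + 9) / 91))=-1314432 / 83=-15836.53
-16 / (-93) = 16 / 93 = 0.17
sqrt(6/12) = sqrt(2)/2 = 0.71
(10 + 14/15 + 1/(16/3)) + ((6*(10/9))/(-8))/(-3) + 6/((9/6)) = 11087/720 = 15.40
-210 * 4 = -840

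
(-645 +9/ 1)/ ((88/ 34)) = -2703/ 11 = -245.73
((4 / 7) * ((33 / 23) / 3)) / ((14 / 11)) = 242 / 1127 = 0.21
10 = 10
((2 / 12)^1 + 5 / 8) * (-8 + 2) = -19 / 4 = -4.75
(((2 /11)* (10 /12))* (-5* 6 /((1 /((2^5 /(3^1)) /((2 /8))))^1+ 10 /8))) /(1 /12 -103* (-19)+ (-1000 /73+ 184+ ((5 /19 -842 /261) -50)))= -9267379200 /5385850803773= -0.00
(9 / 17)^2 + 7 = 2104 / 289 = 7.28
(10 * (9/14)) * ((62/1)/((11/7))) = 2790/11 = 253.64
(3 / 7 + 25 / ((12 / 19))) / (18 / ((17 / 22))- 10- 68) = -57137 / 78120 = -0.73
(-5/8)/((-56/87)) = 435/448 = 0.97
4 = 4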